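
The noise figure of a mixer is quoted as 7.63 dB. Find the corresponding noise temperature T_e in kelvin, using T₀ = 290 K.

F = 10^(7.63/10) = 5.79429
T_e = (F − 1)·T₀ = (5.79429 − 1) × 290 = 1390 K

1390 K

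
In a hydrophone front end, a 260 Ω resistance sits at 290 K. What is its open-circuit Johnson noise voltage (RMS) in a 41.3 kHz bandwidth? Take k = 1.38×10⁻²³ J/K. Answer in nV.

415 nV

V_n = √(4kTRB)
4kTRB = 4 × 1.38×10⁻²³ × 290 × 2.60×10² × 4.13×10⁴ = 1.72×10⁻¹³ V²
V_n = √(1.72×10⁻¹³) = 4.15×10⁻⁷ V = 415 nV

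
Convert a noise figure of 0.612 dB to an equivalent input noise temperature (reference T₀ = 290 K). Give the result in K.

F = 10^(0.612/10) = 1.15133
T_e = (F − 1)·T₀ = (1.15133 − 1) × 290 = 43.9 K

43.9 K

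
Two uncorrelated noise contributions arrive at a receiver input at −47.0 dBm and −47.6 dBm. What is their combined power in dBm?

−44.3 dBm

Convert to linear, add, convert back:
P₁ = 2.00×10⁻⁸ W, P₂ = 1.74×10⁻⁸ W
P_tot = 3.73×10⁻⁸ W → 10 log₁₀(P_tot / 10⁻³) = −44.3 dBm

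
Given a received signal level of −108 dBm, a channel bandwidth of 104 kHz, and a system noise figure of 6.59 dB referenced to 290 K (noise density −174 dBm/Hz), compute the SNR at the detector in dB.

9.2 dB

Noise floor: N = −174 + 10 log₁₀(B) + NF
10 log₁₀(1.04×10⁵) = 50.17 dB
N = −174 + 50.17 + 6.59 = −117.24 dBm
SNR = P_sig − N = −108 − (−117.24) = 9.24 dB → 9.2 dB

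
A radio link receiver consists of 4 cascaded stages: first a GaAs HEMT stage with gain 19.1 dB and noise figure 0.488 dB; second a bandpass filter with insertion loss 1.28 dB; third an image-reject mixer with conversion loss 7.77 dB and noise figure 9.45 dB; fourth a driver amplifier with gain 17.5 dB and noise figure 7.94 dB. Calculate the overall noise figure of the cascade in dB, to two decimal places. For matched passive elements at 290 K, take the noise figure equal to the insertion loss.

Convert to linear (a loss of L dB is a gain of −L dB): F_i = 10^(NF_i/10), G_i = 10^(G_i,dB/10)
  Stage 1: F_1 = 10^(0.488/10) = 1.119, G_1 = 10^(19.1/10) = 81.28
  Stage 2: F_2 = 10^(1.28/10) = 1.343, G_2 = 10^(−1.28/10) = 0.7447
  Stage 3: F_3 = 10^(9.45/10) = 8.810, G_3 = 10^(−7.77/10) = 0.1671
  Stage 4: F_4 = 10^(7.94/10) = 6.223, G_4 = 10^(17.5/10) = 56.23
Friis cascade:
  F = 1.119 + (1.343 − 1)/81.28 + (8.810 − 1)/60.53 + (6.223 − 1)/10.12 = 1.768
NF = 10 log₁₀(1.768) = 2.48 dB

2.48 dB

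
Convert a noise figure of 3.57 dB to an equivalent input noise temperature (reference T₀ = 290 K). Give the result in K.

F = 10^(3.57/10) = 2.2751
T_e = (F − 1)·T₀ = (2.2751 − 1) × 290 = 370 K

370 K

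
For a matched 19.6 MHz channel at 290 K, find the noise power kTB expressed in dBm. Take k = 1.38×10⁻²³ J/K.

−101.1 dBm

P_n = kTB = 1.38×10⁻²³ × 290 × 1.96×10⁷ = 7.84×10⁻¹⁴ W
In dBm: 10 log₁₀(7.84×10⁻¹⁴ / 10⁻³) = −101.1 dBm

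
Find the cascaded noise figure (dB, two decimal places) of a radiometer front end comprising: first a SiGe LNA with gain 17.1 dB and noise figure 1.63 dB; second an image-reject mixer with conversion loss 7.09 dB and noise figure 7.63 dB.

Convert to linear (a loss of L dB is a gain of −L dB): F_i = 10^(NF_i/10), G_i = 10^(G_i,dB/10)
  Stage 1: F_1 = 10^(1.63/10) = 1.455, G_1 = 10^(17.1/10) = 51.29
  Stage 2: F_2 = 10^(7.63/10) = 5.794, G_2 = 10^(−7.09/10) = 0.1954
Friis cascade:
  F = 1.455 + (5.794 − 1)/51.29 = 1.549
NF = 10 log₁₀(1.549) = 1.90 dB

1.90 dB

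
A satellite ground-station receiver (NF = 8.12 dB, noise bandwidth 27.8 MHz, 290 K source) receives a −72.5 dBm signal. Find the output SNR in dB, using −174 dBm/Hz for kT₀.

18.9 dB

Noise floor: N = −174 + 10 log₁₀(B) + NF
10 log₁₀(2.78×10⁷) = 74.44 dB
N = −174 + 74.44 + 8.12 = −91.44 dBm
SNR = P_sig − N = −72.5 − (−91.44) = 18.94 dB → 18.9 dB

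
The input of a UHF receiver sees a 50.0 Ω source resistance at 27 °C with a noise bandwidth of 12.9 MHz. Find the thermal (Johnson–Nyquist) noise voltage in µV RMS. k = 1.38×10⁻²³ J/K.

3.27 µV

T = 27 °C + 273.15 = 300.15 K
V_n = √(4kTRB)
4kTRB = 4 × 1.38×10⁻²³ × 300.15 × 5.00×10¹ × 1.29×10⁷ = 1.07×10⁻¹¹ V²
V_n = √(1.07×10⁻¹¹) = 3.27×10⁻⁶ V = 3.27 µV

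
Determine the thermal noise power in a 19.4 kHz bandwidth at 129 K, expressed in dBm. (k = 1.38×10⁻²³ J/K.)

−134.6 dBm

P_n = kTB = 1.38×10⁻²³ × 129 × 1.94×10⁴ = 3.45×10⁻¹⁷ W
In dBm: 10 log₁₀(3.45×10⁻¹⁷ / 10⁻³) = −134.6 dBm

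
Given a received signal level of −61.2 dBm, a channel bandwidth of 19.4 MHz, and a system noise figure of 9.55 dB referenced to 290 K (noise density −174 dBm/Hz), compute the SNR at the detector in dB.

Noise floor: N = −174 + 10 log₁₀(B) + NF
10 log₁₀(1.94×10⁷) = 72.88 dB
N = −174 + 72.88 + 9.55 = −91.57 dBm
SNR = P_sig − N = −61.2 − (−91.57) = 30.37 dB → 30.4 dB

30.4 dB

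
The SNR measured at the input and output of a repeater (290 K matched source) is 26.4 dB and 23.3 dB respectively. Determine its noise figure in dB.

NF (dB) = SNR_in(dB) − SNR_out(dB) when the source is at T₀
NF = 26.4 − 23.3 = 3.1 dB

3.1 dB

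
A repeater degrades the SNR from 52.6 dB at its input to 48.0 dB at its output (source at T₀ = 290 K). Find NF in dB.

4.6 dB

NF (dB) = SNR_in(dB) − SNR_out(dB) when the source is at T₀
NF = 52.6 − 48.0 = 4.6 dB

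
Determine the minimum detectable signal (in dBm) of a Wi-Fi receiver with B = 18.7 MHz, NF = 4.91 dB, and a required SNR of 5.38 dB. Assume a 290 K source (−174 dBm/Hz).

−91.0 dBm

Sensitivity = −174 + 10 log₁₀(B) + NF + SNR_min
= −174 + 72.72 + 4.91 + 5.38
= −90.99 dBm → −91.0 dBm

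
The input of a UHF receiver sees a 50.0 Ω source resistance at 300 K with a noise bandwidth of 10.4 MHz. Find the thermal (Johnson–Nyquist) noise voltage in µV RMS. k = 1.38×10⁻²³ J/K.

V_n = √(4kTRB)
4kTRB = 4 × 1.38×10⁻²³ × 300 × 5.00×10¹ × 1.04×10⁷ = 8.61×10⁻¹² V²
V_n = √(8.61×10⁻¹²) = 2.93×10⁻⁶ V = 2.93 µV

2.93 µV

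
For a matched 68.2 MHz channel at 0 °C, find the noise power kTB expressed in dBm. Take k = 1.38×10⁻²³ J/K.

T = 0 °C + 273.15 = 273.15 K
P_n = kTB = 1.38×10⁻²³ × 273.15 × 6.82×10⁷ = 2.57×10⁻¹³ W
In dBm: 10 log₁₀(2.57×10⁻¹³ / 10⁻³) = −95.9 dBm

−95.9 dBm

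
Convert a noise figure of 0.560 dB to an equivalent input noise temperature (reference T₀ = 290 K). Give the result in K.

39.9 K

F = 10^(0.560/10) = 1.13763
T_e = (F − 1)·T₀ = (1.13763 − 1) × 290 = 39.9 K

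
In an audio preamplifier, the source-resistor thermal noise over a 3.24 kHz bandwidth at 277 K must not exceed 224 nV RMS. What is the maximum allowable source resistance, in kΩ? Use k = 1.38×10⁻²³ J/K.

1.01 kΩ

Johnson–Nyquist: V_n = √(4kTRB) ⇒ R = V_n² / (4kTB)
4kTB = 4 × 1.38×10⁻²³ × 277 × 3.24×10³ = 4.95×10⁻¹⁷
R = (2.24×10⁻⁷)² / 4.95×10⁻¹⁷ = 1.01×10³ Ω = 1.01 kΩ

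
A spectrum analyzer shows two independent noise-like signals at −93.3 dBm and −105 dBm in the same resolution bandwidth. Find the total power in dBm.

Convert to linear, add, convert back:
P₁ = 4.68×10⁻¹³ W, P₂ = 3.16×10⁻¹⁴ W
P_tot = 4.99×10⁻¹³ W → 10 log₁₀(P_tot / 10⁻³) = −93.0 dBm

−93.0 dBm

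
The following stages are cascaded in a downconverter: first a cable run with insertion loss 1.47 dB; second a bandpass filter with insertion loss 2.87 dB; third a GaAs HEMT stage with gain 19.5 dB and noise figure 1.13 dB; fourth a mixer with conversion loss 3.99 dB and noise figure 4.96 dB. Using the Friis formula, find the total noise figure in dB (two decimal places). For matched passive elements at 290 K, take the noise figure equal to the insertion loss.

Convert to linear (a loss of L dB is a gain of −L dB): F_i = 10^(NF_i/10), G_i = 10^(G_i,dB/10)
  Stage 1: F_1 = 10^(1.47/10) = 1.403, G_1 = 10^(−1.47/10) = 0.7129
  Stage 2: F_2 = 10^(2.87/10) = 1.936, G_2 = 10^(−2.87/10) = 0.5164
  Stage 3: F_3 = 10^(1.13/10) = 1.297, G_3 = 10^(19.5/10) = 89.13
  Stage 4: F_4 = 10^(4.96/10) = 3.133, G_4 = 10^(−3.99/10) = 0.3990
Friis cascade:
  F = 1.403 + (1.936 − 1)/0.7129 + (1.297 − 1)/0.3681 + (3.133 − 1)/32.81 = 3.589
NF = 10 log₁₀(3.589) = 5.55 dB

5.55 dB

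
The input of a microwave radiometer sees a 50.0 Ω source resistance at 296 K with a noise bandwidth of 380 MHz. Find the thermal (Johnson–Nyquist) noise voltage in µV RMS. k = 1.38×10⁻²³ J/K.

17.6 µV

V_n = √(4kTRB)
4kTRB = 4 × 1.38×10⁻²³ × 296 × 5.00×10¹ × 3.80×10⁸ = 3.10×10⁻¹⁰ V²
V_n = √(3.10×10⁻¹⁰) = 1.76×10⁻⁵ V = 17.6 µV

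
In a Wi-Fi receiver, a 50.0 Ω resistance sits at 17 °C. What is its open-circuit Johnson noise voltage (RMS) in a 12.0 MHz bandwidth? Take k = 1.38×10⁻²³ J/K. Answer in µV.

T = 17 °C + 273.15 = 290.15 K
V_n = √(4kTRB)
4kTRB = 4 × 1.38×10⁻²³ × 290.15 × 5.00×10¹ × 1.20×10⁷ = 9.61×10⁻¹² V²
V_n = √(9.61×10⁻¹²) = 3.10×10⁻⁶ V = 3.10 µV

3.10 µV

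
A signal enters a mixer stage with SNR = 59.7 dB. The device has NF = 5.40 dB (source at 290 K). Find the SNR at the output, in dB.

By definition F = SNR_in/SNR_out, so in dB: SNR_out = SNR_in − NF
SNR_out = 59.7 − 5.40 = 54.30 dB

54.30 dB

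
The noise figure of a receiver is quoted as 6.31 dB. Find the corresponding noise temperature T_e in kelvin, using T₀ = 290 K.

950 K

F = 10^(6.31/10) = 4.27563
T_e = (F − 1)·T₀ = (4.27563 − 1) × 290 = 950 K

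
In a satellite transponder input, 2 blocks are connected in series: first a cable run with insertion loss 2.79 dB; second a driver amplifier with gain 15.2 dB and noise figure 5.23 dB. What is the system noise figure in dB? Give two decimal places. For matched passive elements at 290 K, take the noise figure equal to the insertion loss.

8.02 dB

Convert to linear (a loss of L dB is a gain of −L dB): F_i = 10^(NF_i/10), G_i = 10^(G_i,dB/10)
  Stage 1: F_1 = 10^(2.79/10) = 1.901, G_1 = 10^(−2.79/10) = 0.5260
  Stage 2: F_2 = 10^(5.23/10) = 3.334, G_2 = 10^(15.2/10) = 33.11
Friis cascade:
  F = 1.901 + (3.334 − 1)/0.5260 = 6.339
NF = 10 log₁₀(6.339) = 8.02 dB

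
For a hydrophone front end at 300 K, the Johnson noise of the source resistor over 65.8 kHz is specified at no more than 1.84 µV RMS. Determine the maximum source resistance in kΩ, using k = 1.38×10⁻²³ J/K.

Johnson–Nyquist: V_n = √(4kTRB) ⇒ R = V_n² / (4kTB)
4kTB = 4 × 1.38×10⁻²³ × 300 × 6.58×10⁴ = 1.09×10⁻¹⁵
R = (1.84×10⁻⁶)² / 1.09×10⁻¹⁵ = 3.11×10³ Ω = 3.11 kΩ

3.11 kΩ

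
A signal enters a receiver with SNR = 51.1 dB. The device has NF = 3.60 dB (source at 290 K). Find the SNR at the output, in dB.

By definition F = SNR_in/SNR_out, so in dB: SNR_out = SNR_in − NF
SNR_out = 51.1 − 3.60 = 47.50 dB

47.50 dB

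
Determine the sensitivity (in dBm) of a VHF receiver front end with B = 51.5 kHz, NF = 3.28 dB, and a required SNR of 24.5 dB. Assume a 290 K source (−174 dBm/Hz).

Sensitivity = −174 + 10 log₁₀(B) + NF + SNR_min
= −174 + 47.12 + 3.28 + 24.5
= −99.10 dBm → −99.1 dBm

−99.1 dBm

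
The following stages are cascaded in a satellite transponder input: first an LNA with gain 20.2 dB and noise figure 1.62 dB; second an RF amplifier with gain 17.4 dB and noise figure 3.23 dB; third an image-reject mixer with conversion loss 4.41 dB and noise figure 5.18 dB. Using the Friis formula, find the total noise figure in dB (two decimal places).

1.65 dB

Convert to linear (a loss of L dB is a gain of −L dB): F_i = 10^(NF_i/10), G_i = 10^(G_i,dB/10)
  Stage 1: F_1 = 10^(1.62/10) = 1.452, G_1 = 10^(20.2/10) = 104.7
  Stage 2: F_2 = 10^(3.23/10) = 2.104, G_2 = 10^(17.4/10) = 54.95
  Stage 3: F_3 = 10^(5.18/10) = 3.296, G_3 = 10^(−4.41/10) = 0.3622
Friis cascade:
  F = 1.452 + (2.104 − 1)/104.7 + (3.296 − 1)/5754 = 1.463
NF = 10 log₁₀(1.463) = 1.65 dB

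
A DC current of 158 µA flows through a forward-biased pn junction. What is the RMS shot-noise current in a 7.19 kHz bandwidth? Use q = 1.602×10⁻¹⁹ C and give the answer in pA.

I_n = √(2qI·B)
2qI·B = 2 × 1.602×10⁻¹⁹ × 1.58×10⁻⁴ × 7.19×10³ = 3.64×10⁻¹⁹ A²
I_n = √(3.64×10⁻¹⁹) = 6.03×10⁻¹⁰ A = 603 pA

603 pA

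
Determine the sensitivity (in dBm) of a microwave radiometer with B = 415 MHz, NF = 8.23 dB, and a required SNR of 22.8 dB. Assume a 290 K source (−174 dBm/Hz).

−56.8 dBm

Sensitivity = −174 + 10 log₁₀(B) + NF + SNR_min
= −174 + 86.18 + 8.23 + 22.8
= −56.79 dBm → −56.8 dBm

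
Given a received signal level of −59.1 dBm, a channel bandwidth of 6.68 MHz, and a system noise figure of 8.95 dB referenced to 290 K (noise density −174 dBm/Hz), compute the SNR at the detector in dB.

Noise floor: N = −174 + 10 log₁₀(B) + NF
10 log₁₀(6.68×10⁶) = 68.25 dB
N = −174 + 68.25 + 8.95 = −96.80 dBm
SNR = P_sig − N = −59.1 − (−96.80) = 37.70 dB → 37.7 dB

37.7 dB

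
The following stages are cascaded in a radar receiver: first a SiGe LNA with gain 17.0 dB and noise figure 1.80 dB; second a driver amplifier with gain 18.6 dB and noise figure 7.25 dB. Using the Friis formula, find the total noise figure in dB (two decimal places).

Convert to linear (a loss of L dB is a gain of −L dB): F_i = 10^(NF_i/10), G_i = 10^(G_i,dB/10)
  Stage 1: F_1 = 10^(1.80/10) = 1.514, G_1 = 10^(17.0/10) = 50.12
  Stage 2: F_2 = 10^(7.25/10) = 5.309, G_2 = 10^(18.6/10) = 72.44
Friis cascade:
  F = 1.514 + (5.309 − 1)/50.12 = 1.600
NF = 10 log₁₀(1.600) = 2.04 dB

2.04 dB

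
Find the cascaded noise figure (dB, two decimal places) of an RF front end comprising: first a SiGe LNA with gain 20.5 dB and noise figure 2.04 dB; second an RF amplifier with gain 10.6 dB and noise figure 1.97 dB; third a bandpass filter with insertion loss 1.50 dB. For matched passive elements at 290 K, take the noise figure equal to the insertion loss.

Convert to linear (a loss of L dB is a gain of −L dB): F_i = 10^(NF_i/10), G_i = 10^(G_i,dB/10)
  Stage 1: F_1 = 10^(2.04/10) = 1.600, G_1 = 10^(20.5/10) = 112.2
  Stage 2: F_2 = 10^(1.97/10) = 1.574, G_2 = 10^(10.6/10) = 11.48
  Stage 3: F_3 = 10^(1.50/10) = 1.413, G_3 = 10^(−1.50/10) = 0.7079
Friis cascade:
  F = 1.600 + (1.574 − 1)/112.2 + (1.413 − 1)/1288 = 1.605
NF = 10 log₁₀(1.605) = 2.05 dB

2.05 dB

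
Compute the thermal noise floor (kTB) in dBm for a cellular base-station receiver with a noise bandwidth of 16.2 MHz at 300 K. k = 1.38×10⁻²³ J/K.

P_n = kTB = 1.38×10⁻²³ × 300 × 1.62×10⁷ = 6.71×10⁻¹⁴ W
In dBm: 10 log₁₀(6.71×10⁻¹⁴ / 10⁻³) = −101.7 dBm

−101.7 dBm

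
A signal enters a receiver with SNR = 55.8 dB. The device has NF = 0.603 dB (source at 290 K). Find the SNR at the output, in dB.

By definition F = SNR_in/SNR_out, so in dB: SNR_out = SNR_in − NF
SNR_out = 55.8 − 0.603 = 55.197 dB

55.197 dB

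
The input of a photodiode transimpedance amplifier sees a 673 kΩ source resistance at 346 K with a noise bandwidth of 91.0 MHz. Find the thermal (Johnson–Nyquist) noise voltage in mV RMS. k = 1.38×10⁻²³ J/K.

V_n = √(4kTRB)
4kTRB = 4 × 1.38×10⁻²³ × 346 × 6.73×10⁵ × 9.10×10⁷ = 1.17×10⁻⁶ V²
V_n = √(1.17×10⁻⁶) = 1.08×10⁻³ V = 1.08 mV

1.08 mV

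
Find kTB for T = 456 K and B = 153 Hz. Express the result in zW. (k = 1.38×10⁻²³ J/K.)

963 zW

P_n = kTB = 1.38×10⁻²³ × 456 × 1.53×10² = 9.63×10⁻¹⁹ W = 963 zW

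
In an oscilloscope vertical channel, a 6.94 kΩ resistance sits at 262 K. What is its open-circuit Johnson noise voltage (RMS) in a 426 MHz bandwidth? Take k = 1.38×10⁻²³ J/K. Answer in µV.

207 µV

V_n = √(4kTRB)
4kTRB = 4 × 1.38×10⁻²³ × 262 × 6.94×10³ × 4.26×10⁸ = 4.28×10⁻⁸ V²
V_n = √(4.28×10⁻⁸) = 2.07×10⁻⁴ V = 207 µV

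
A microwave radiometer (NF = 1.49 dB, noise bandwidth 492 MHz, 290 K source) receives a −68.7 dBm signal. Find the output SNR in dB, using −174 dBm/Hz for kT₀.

Noise floor: N = −174 + 10 log₁₀(B) + NF
10 log₁₀(4.92×10⁸) = 86.92 dB
N = −174 + 86.92 + 1.49 = −85.59 dBm
SNR = P_sig − N = −68.7 − (−85.59) = 16.89 dB → 16.9 dB

16.9 dB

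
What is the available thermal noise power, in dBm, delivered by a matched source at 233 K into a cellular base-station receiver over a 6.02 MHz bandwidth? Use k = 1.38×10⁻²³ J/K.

−107.1 dBm

P_n = kTB = 1.38×10⁻²³ × 233 × 6.02×10⁶ = 1.94×10⁻¹⁴ W
In dBm: 10 log₁₀(1.94×10⁻¹⁴ / 10⁻³) = −107.1 dBm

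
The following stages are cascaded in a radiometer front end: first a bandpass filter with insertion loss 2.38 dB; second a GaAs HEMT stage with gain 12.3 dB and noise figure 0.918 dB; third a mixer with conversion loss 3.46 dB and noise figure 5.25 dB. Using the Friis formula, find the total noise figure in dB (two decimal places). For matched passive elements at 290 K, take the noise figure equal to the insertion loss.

Convert to linear (a loss of L dB is a gain of −L dB): F_i = 10^(NF_i/10), G_i = 10^(G_i,dB/10)
  Stage 1: F_1 = 10^(2.38/10) = 1.730, G_1 = 10^(−2.38/10) = 0.5781
  Stage 2: F_2 = 10^(0.918/10) = 1.235, G_2 = 10^(12.3/10) = 16.98
  Stage 3: F_3 = 10^(5.25/10) = 3.350, G_3 = 10^(−3.46/10) = 0.4508
Friis cascade:
  F = 1.730 + (1.235 − 1)/0.5781 + (3.350 − 1)/9.817 = 2.376
NF = 10 log₁₀(2.376) = 3.76 dB

3.76 dB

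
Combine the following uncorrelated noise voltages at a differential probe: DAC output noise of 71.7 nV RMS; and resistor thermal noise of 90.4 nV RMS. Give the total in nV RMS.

115 nV

Uncorrelated sources add in power (mean-square): V_tot = √(ΣV_i²)
V_tot = √[(7.17×10⁻⁸)² + (9.04×10⁻⁸)²] = 1.15×10⁻⁷ V = 115 nV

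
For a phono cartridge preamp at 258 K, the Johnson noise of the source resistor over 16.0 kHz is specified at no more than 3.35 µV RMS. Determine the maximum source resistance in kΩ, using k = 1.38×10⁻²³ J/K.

Johnson–Nyquist: V_n = √(4kTRB) ⇒ R = V_n² / (4kTB)
4kTB = 4 × 1.38×10⁻²³ × 258 × 1.60×10⁴ = 2.28×10⁻¹⁶
R = (3.35×10⁻⁶)² / 2.28×10⁻¹⁶ = 4.93×10⁴ Ω = 49.3 kΩ

49.3 kΩ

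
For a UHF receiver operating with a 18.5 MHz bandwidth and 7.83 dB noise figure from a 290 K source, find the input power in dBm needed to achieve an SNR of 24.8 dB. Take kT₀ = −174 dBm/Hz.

Sensitivity = −174 + 10 log₁₀(B) + NF + SNR_min
= −174 + 72.67 + 7.83 + 24.8
= −68.70 dBm → −68.7 dBm

−68.7 dBm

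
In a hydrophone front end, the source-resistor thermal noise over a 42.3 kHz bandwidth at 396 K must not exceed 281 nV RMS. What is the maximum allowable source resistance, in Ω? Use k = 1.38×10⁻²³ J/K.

Johnson–Nyquist: V_n = √(4kTRB) ⇒ R = V_n² / (4kTB)
4kTB = 4 × 1.38×10⁻²³ × 396 × 4.23×10⁴ = 9.25×10⁻¹⁶
R = (2.81×10⁻⁷)² / 9.25×10⁻¹⁶ = 8.54×10¹ Ω = 85.4 Ω

85.4 Ω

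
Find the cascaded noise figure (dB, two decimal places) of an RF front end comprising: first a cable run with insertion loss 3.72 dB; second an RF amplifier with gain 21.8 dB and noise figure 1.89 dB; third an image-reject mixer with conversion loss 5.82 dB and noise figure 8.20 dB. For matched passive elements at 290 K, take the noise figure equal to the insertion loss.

5.71 dB

Convert to linear (a loss of L dB is a gain of −L dB): F_i = 10^(NF_i/10), G_i = 10^(G_i,dB/10)
  Stage 1: F_1 = 10^(3.72/10) = 2.355, G_1 = 10^(−3.72/10) = 0.4246
  Stage 2: F_2 = 10^(1.89/10) = 1.545, G_2 = 10^(21.8/10) = 151.4
  Stage 3: F_3 = 10^(8.20/10) = 6.607, G_3 = 10^(−5.82/10) = 0.2618
Friis cascade:
  F = 2.355 + (1.545 − 1)/0.4246 + (6.607 − 1)/64.27 = 3.726
NF = 10 log₁₀(3.726) = 5.71 dB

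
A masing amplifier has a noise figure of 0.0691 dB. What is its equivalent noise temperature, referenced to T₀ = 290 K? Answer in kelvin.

4.65 K

F = 10^(0.0691/10) = 1.01604
T_e = (F − 1)·T₀ = (1.01604 − 1) × 290 = 4.65 K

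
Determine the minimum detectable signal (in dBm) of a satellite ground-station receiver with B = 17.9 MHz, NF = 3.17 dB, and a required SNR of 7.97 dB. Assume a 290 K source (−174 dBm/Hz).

Sensitivity = −174 + 10 log₁₀(B) + NF + SNR_min
= −174 + 72.53 + 3.17 + 7.97
= −90.33 dBm → −90.3 dBm

−90.3 dBm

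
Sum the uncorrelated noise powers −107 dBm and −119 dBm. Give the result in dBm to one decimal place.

Convert to linear, add, convert back:
P₁ = 2.00×10⁻¹⁴ W, P₂ = 1.26×10⁻¹⁵ W
P_tot = 2.12×10⁻¹⁴ W → 10 log₁₀(P_tot / 10⁻³) = −106.7 dBm

−106.7 dBm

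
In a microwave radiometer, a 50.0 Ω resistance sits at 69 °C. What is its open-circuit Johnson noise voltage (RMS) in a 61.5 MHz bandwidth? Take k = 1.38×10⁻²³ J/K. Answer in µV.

T = 69 °C + 273.15 = 342.15 K
V_n = √(4kTRB)
4kTRB = 4 × 1.38×10⁻²³ × 342.15 × 5.00×10¹ × 6.15×10⁷ = 5.81×10⁻¹¹ V²
V_n = √(5.81×10⁻¹¹) = 7.62×10⁻⁶ V = 7.62 µV

7.62 µV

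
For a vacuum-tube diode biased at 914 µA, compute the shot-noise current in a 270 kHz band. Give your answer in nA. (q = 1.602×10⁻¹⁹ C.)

I_n = √(2qI·B)
2qI·B = 2 × 1.602×10⁻¹⁹ × 9.14×10⁻⁴ × 2.70×10⁵ = 7.91×10⁻¹⁷ A²
I_n = √(7.91×10⁻¹⁷) = 8.89×10⁻⁹ A = 8.89 nA

8.89 nA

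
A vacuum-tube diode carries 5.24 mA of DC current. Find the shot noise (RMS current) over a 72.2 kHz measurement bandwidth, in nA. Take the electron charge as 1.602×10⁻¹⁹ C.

11.0 nA

I_n = √(2qI·B)
2qI·B = 2 × 1.602×10⁻¹⁹ × 5.24×10⁻³ × 7.22×10⁴ = 1.21×10⁻¹⁶ A²
I_n = √(1.21×10⁻¹⁶) = 1.10×10⁻⁸ A = 11.0 nA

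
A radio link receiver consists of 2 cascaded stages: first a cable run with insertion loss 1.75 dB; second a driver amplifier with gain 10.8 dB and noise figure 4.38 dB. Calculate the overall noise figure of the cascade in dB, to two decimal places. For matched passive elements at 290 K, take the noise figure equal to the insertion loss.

6.13 dB

Convert to linear (a loss of L dB is a gain of −L dB): F_i = 10^(NF_i/10), G_i = 10^(G_i,dB/10)
  Stage 1: F_1 = 10^(1.75/10) = 1.496, G_1 = 10^(−1.75/10) = 0.6683
  Stage 2: F_2 = 10^(4.38/10) = 2.742, G_2 = 10^(10.8/10) = 12.02
Friis cascade:
  F = 1.496 + (2.742 − 1)/0.6683 = 4.102
NF = 10 log₁₀(4.102) = 6.13 dB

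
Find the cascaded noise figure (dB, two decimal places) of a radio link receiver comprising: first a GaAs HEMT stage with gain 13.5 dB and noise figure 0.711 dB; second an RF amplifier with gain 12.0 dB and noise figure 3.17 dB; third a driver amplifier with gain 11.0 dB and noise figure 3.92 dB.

Convert to linear (a loss of L dB is a gain of −L dB): F_i = 10^(NF_i/10), G_i = 10^(G_i,dB/10)
  Stage 1: F_1 = 10^(0.711/10) = 1.178, G_1 = 10^(13.5/10) = 22.39
  Stage 2: F_2 = 10^(3.17/10) = 2.075, G_2 = 10^(12.0/10) = 15.85
  Stage 3: F_3 = 10^(3.92/10) = 2.466, G_3 = 10^(11.0/10) = 12.59
Friis cascade:
  F = 1.178 + (2.075 − 1)/22.39 + (2.466 − 1)/354.8 = 1.230
NF = 10 log₁₀(1.230) = 0.90 dB

0.90 dB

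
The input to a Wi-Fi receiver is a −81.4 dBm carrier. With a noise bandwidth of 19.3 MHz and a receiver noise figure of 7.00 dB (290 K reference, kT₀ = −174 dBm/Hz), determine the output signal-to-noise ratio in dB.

12.7 dB

Noise floor: N = −174 + 10 log₁₀(B) + NF
10 log₁₀(1.93×10⁷) = 72.86 dB
N = −174 + 72.86 + 7.00 = −94.14 dBm
SNR = P_sig − N = −81.4 − (−94.14) = 12.74 dB → 12.7 dB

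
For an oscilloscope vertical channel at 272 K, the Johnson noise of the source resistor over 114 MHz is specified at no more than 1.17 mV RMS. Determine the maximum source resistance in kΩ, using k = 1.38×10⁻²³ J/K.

800 kΩ

Johnson–Nyquist: V_n = √(4kTRB) ⇒ R = V_n² / (4kTB)
4kTB = 4 × 1.38×10⁻²³ × 272 × 1.14×10⁸ = 1.71×10⁻¹²
R = (1.17×10⁻³)² / 1.71×10⁻¹² = 8.00×10⁵ Ω = 800 kΩ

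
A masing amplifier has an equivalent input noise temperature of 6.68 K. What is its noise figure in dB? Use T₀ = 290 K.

F = 1 + T_e/T₀ = 1 + 6.68/290 = 1.02303
NF = 10 log₁₀(1.02303) = 0.099 dB

0.099 dB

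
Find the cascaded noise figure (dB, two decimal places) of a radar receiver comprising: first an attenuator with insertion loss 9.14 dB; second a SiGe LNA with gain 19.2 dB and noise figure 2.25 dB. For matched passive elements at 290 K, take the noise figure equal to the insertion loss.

11.39 dB

Convert to linear (a loss of L dB is a gain of −L dB): F_i = 10^(NF_i/10), G_i = 10^(G_i,dB/10)
  Stage 1: F_1 = 10^(9.14/10) = 8.204, G_1 = 10^(−9.14/10) = 0.1219
  Stage 2: F_2 = 10^(2.25/10) = 1.679, G_2 = 10^(19.2/10) = 83.18
Friis cascade:
  F = 8.204 + (1.679 − 1)/0.1219 = 13.77
NF = 10 log₁₀(13.77) = 11.39 dB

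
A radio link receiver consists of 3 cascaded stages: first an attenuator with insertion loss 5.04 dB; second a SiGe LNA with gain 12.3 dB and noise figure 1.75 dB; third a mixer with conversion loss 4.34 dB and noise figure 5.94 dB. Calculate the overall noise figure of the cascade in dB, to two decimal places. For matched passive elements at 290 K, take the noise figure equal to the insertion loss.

7.26 dB

Convert to linear (a loss of L dB is a gain of −L dB): F_i = 10^(NF_i/10), G_i = 10^(G_i,dB/10)
  Stage 1: F_1 = 10^(5.04/10) = 3.192, G_1 = 10^(−5.04/10) = 0.3133
  Stage 2: F_2 = 10^(1.75/10) = 1.496, G_2 = 10^(12.3/10) = 16.98
  Stage 3: F_3 = 10^(5.94/10) = 3.926, G_3 = 10^(−4.34/10) = 0.3681
Friis cascade:
  F = 3.192 + (1.496 − 1)/0.3133 + (3.926 − 1)/5.321 = 5.325
NF = 10 log₁₀(5.325) = 7.26 dB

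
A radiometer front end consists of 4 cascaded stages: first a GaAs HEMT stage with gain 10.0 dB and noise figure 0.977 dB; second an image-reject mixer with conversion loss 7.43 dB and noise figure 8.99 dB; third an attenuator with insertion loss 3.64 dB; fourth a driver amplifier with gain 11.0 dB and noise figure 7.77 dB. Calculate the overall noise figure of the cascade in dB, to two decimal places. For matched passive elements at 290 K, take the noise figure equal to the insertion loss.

Convert to linear (a loss of L dB is a gain of −L dB): F_i = 10^(NF_i/10), G_i = 10^(G_i,dB/10)
  Stage 1: F_1 = 10^(0.977/10) = 1.252, G_1 = 10^(10.0/10) = 10.00
  Stage 2: F_2 = 10^(8.99/10) = 7.925, G_2 = 10^(−7.43/10) = 0.1807
  Stage 3: F_3 = 10^(3.64/10) = 2.312, G_3 = 10^(−3.64/10) = 0.4325
  Stage 4: F_4 = 10^(7.77/10) = 5.984, G_4 = 10^(11.0/10) = 12.59
Friis cascade:
  F = 1.252 + (7.925 − 1)/10.00 + (2.312 − 1)/1.807 + (5.984 − 1)/0.7816 = 9.047
NF = 10 log₁₀(9.047) = 9.57 dB

9.57 dB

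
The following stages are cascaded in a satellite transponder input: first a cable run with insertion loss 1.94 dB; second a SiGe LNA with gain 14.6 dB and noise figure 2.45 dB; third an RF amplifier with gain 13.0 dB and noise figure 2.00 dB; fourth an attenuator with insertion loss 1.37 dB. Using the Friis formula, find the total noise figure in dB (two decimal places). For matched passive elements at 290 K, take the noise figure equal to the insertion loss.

4.44 dB

Convert to linear (a loss of L dB is a gain of −L dB): F_i = 10^(NF_i/10), G_i = 10^(G_i,dB/10)
  Stage 1: F_1 = 10^(1.94/10) = 1.563, G_1 = 10^(−1.94/10) = 0.6397
  Stage 2: F_2 = 10^(2.45/10) = 1.758, G_2 = 10^(14.6/10) = 28.84
  Stage 3: F_3 = 10^(2.00/10) = 1.585, G_3 = 10^(13.0/10) = 19.95
  Stage 4: F_4 = 10^(1.37/10) = 1.371, G_4 = 10^(−1.37/10) = 0.7295
Friis cascade:
  F = 1.563 + (1.758 − 1)/0.6397 + (1.585 − 1)/18.45 + (1.371 − 1)/368.1 = 2.781
NF = 10 log₁₀(2.781) = 4.44 dB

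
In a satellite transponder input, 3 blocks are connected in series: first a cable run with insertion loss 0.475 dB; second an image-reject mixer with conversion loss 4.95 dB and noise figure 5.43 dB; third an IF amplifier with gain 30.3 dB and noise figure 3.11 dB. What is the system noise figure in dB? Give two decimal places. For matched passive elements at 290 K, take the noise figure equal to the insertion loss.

Convert to linear (a loss of L dB is a gain of −L dB): F_i = 10^(NF_i/10), G_i = 10^(G_i,dB/10)
  Stage 1: F_1 = 10^(0.475/10) = 1.116, G_1 = 10^(−0.475/10) = 0.8964
  Stage 2: F_2 = 10^(5.43/10) = 3.491, G_2 = 10^(−4.95/10) = 0.3199
  Stage 3: F_3 = 10^(3.11/10) = 2.046, G_3 = 10^(30.3/10) = 1072
Friis cascade:
  F = 1.116 + (3.491 − 1)/0.8964 + (2.046 − 1)/0.2867 = 7.544
NF = 10 log₁₀(7.544) = 8.78 dB

8.78 dB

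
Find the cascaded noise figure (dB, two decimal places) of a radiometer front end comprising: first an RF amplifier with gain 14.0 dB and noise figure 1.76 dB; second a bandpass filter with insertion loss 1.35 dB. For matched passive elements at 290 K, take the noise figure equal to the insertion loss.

1.80 dB

Convert to linear (a loss of L dB is a gain of −L dB): F_i = 10^(NF_i/10), G_i = 10^(G_i,dB/10)
  Stage 1: F_1 = 10^(1.76/10) = 1.500, G_1 = 10^(14.0/10) = 25.12
  Stage 2: F_2 = 10^(1.35/10) = 1.365, G_2 = 10^(−1.35/10) = 0.7328
Friis cascade:
  F = 1.500 + (1.365 − 1)/25.12 = 1.514
NF = 10 log₁₀(1.514) = 1.80 dB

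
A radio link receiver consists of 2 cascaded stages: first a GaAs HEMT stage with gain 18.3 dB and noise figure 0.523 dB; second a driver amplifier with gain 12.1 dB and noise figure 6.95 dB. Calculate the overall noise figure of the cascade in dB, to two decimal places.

0.74 dB

Convert to linear (a loss of L dB is a gain of −L dB): F_i = 10^(NF_i/10), G_i = 10^(G_i,dB/10)
  Stage 1: F_1 = 10^(0.523/10) = 1.128, G_1 = 10^(18.3/10) = 67.61
  Stage 2: F_2 = 10^(6.95/10) = 4.955, G_2 = 10^(12.1/10) = 16.22
Friis cascade:
  F = 1.128 + (4.955 − 1)/67.61 = 1.186
NF = 10 log₁₀(1.186) = 0.74 dB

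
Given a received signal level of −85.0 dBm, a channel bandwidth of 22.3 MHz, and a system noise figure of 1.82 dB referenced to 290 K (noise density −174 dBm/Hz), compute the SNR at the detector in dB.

13.7 dB

Noise floor: N = −174 + 10 log₁₀(B) + NF
10 log₁₀(2.23×10⁷) = 73.48 dB
N = −174 + 73.48 + 1.82 = −98.70 dBm
SNR = P_sig − N = −85.0 − (−98.70) = 13.70 dB → 13.7 dB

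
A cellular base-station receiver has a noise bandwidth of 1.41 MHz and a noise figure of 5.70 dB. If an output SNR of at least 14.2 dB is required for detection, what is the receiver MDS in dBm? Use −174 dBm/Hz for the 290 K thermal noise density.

Sensitivity = −174 + 10 log₁₀(B) + NF + SNR_min
= −174 + 61.49 + 5.70 + 14.2
= −92.61 dBm → −92.6 dBm

−92.6 dBm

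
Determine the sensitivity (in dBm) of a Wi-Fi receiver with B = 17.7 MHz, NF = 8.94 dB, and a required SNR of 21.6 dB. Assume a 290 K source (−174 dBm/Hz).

−71.0 dBm

Sensitivity = −174 + 10 log₁₀(B) + NF + SNR_min
= −174 + 72.48 + 8.94 + 21.6
= −70.98 dBm → −71.0 dBm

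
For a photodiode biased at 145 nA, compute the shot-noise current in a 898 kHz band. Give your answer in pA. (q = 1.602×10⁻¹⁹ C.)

I_n = √(2qI·B)
2qI·B = 2 × 1.602×10⁻¹⁹ × 1.45×10⁻⁷ × 8.98×10⁵ = 4.17×10⁻²⁰ A²
I_n = √(4.17×10⁻²⁰) = 2.04×10⁻¹⁰ A = 204 pA

204 pA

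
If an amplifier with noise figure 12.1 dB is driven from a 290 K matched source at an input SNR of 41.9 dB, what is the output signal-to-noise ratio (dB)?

29.8 dB

By definition F = SNR_in/SNR_out, so in dB: SNR_out = SNR_in − NF
SNR_out = 41.9 − 12.1 = 29.8 dB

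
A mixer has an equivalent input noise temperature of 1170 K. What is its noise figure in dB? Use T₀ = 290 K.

7.02 dB

F = 1 + T_e/T₀ = 1 + 1170/290 = 5.03448
NF = 10 log₁₀(5.03448) = 7.02 dB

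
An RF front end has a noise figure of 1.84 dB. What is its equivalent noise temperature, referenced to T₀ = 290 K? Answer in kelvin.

F = 10^(1.84/10) = 1.52757
T_e = (F − 1)·T₀ = (1.52757 − 1) × 290 = 153 K

153 K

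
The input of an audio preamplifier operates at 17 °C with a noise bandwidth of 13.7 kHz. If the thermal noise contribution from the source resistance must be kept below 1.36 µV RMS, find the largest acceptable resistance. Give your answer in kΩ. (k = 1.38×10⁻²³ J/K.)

T = 17 °C + 273.15 = 290.15 K
Johnson–Nyquist: V_n = √(4kTRB) ⇒ R = V_n² / (4kTB)
4kTB = 4 × 1.38×10⁻²³ × 290.15 × 1.37×10⁴ = 2.19×10⁻¹⁶
R = (1.36×10⁻⁶)² / 2.19×10⁻¹⁶ = 8.43×10³ Ω = 8.43 kΩ

8.43 kΩ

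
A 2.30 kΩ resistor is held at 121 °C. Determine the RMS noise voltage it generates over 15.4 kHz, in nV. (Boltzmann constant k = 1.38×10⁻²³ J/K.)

878 nV

T = 121 °C + 273.15 = 394.15 K
V_n = √(4kTRB)
4kTRB = 4 × 1.38×10⁻²³ × 394.15 × 2.30×10³ × 1.54×10⁴ = 7.71×10⁻¹³ V²
V_n = √(7.71×10⁻¹³) = 8.78×10⁻⁷ V = 878 nV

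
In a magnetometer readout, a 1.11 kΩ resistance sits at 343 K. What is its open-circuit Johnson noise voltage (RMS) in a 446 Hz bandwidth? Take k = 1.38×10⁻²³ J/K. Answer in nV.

V_n = √(4kTRB)
4kTRB = 4 × 1.38×10⁻²³ × 343 × 1.11×10³ × 4.46×10² = 9.37×10⁻¹⁵ V²
V_n = √(9.37×10⁻¹⁵) = 9.68×10⁻⁸ V = 96.8 nV

96.8 nV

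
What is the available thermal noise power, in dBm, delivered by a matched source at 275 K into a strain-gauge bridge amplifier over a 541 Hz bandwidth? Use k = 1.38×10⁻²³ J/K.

−146.9 dBm

P_n = kTB = 1.38×10⁻²³ × 275 × 5.41×10² = 2.05×10⁻¹⁸ W
In dBm: 10 log₁₀(2.05×10⁻¹⁸ / 10⁻³) = −146.9 dBm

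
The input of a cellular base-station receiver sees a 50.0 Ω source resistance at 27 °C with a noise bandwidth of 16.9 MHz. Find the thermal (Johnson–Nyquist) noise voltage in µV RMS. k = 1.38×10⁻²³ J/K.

T = 27 °C + 273.15 = 300.15 K
V_n = √(4kTRB)
4kTRB = 4 × 1.38×10⁻²³ × 300.15 × 5.00×10¹ × 1.69×10⁷ = 1.40×10⁻¹¹ V²
V_n = √(1.40×10⁻¹¹) = 3.74×10⁻⁶ V = 3.74 µV

3.74 µV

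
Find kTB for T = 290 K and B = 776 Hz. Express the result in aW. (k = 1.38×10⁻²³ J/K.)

3.11 aW

P_n = kTB = 1.38×10⁻²³ × 290 × 7.76×10² = 3.11×10⁻¹⁸ W = 3.11 aW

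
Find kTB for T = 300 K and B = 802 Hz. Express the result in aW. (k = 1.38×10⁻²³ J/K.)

P_n = kTB = 1.38×10⁻²³ × 300 × 8.02×10² = 3.32×10⁻¹⁸ W = 3.32 aW

3.32 aW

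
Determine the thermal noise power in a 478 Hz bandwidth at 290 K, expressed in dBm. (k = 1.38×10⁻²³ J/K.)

P_n = kTB = 1.38×10⁻²³ × 290 × 4.78×10² = 1.91×10⁻¹⁸ W
In dBm: 10 log₁₀(1.91×10⁻¹⁸ / 10⁻³) = −147.2 dBm

−147.2 dBm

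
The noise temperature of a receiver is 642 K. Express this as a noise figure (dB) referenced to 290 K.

5.07 dB

F = 1 + T_e/T₀ = 1 + 642/290 = 3.21379
NF = 10 log₁₀(3.21379) = 5.07 dB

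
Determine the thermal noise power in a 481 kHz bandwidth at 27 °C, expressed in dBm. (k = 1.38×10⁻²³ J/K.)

T = 27 °C + 273.15 = 300.15 K
P_n = kTB = 1.38×10⁻²³ × 300.15 × 4.81×10⁵ = 1.99×10⁻¹⁵ W
In dBm: 10 log₁₀(1.99×10⁻¹⁵ / 10⁻³) = −117.0 dBm

−117.0 dBm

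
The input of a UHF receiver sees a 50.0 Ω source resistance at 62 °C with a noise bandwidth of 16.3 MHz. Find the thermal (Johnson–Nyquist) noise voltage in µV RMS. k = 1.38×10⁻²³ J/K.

3.88 µV

T = 62 °C + 273.15 = 335.15 K
V_n = √(4kTRB)
4kTRB = 4 × 1.38×10⁻²³ × 335.15 × 5.00×10¹ × 1.63×10⁷ = 1.51×10⁻¹¹ V²
V_n = √(1.51×10⁻¹¹) = 3.88×10⁻⁶ V = 3.88 µV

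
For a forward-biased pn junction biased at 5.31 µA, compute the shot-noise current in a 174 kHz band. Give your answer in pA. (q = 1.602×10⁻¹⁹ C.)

I_n = √(2qI·B)
2qI·B = 2 × 1.602×10⁻¹⁹ × 5.31×10⁻⁶ × 1.74×10⁵ = 2.96×10⁻¹⁹ A²
I_n = √(2.96×10⁻¹⁹) = 5.44×10⁻¹⁰ A = 544 pA

544 pA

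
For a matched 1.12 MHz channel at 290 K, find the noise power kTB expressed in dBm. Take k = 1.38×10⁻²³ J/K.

−113.5 dBm

P_n = kTB = 1.38×10⁻²³ × 290 × 1.12×10⁶ = 4.48×10⁻¹⁵ W
In dBm: 10 log₁₀(4.48×10⁻¹⁵ / 10⁻³) = −113.5 dBm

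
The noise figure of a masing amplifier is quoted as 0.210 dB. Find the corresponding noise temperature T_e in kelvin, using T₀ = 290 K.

14.4 K

F = 10^(0.210/10) = 1.04954
T_e = (F − 1)·T₀ = (1.04954 − 1) × 290 = 14.4 K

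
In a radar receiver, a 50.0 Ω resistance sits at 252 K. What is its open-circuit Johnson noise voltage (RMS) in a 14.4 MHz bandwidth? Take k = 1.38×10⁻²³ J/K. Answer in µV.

3.16 µV

V_n = √(4kTRB)
4kTRB = 4 × 1.38×10⁻²³ × 252 × 5.00×10¹ × 1.44×10⁷ = 1.00×10⁻¹¹ V²
V_n = √(1.00×10⁻¹¹) = 3.16×10⁻⁶ V = 3.16 µV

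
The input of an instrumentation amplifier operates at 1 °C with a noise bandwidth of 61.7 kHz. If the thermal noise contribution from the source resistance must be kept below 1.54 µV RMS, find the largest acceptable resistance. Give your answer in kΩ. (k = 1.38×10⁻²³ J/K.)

2.54 kΩ

T = 1 °C + 273.15 = 274.15 K
Johnson–Nyquist: V_n = √(4kTRB) ⇒ R = V_n² / (4kTB)
4kTB = 4 × 1.38×10⁻²³ × 274.15 × 6.17×10⁴ = 9.34×10⁻¹⁶
R = (1.54×10⁻⁶)² / 9.34×10⁻¹⁶ = 2.54×10³ Ω = 2.54 kΩ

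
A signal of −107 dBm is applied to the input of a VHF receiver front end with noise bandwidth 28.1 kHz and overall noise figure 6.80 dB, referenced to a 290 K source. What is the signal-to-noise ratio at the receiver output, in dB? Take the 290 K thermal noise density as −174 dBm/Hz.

Noise floor: N = −174 + 10 log₁₀(B) + NF
10 log₁₀(2.81×10⁴) = 44.49 dB
N = −174 + 44.49 + 6.80 = −122.71 dBm
SNR = P_sig − N = −107 − (−122.71) = 15.71 dB → 15.7 dB

15.7 dB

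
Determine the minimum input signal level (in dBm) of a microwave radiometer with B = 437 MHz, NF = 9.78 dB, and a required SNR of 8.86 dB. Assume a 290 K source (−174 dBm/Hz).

−69.0 dBm

Sensitivity = −174 + 10 log₁₀(B) + NF + SNR_min
= −174 + 86.4 + 9.78 + 8.86
= −68.96 dBm → −69.0 dBm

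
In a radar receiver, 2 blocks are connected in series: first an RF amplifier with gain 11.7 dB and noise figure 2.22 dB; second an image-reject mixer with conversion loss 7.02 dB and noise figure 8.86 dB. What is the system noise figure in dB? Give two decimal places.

Convert to linear (a loss of L dB is a gain of −L dB): F_i = 10^(NF_i/10), G_i = 10^(G_i,dB/10)
  Stage 1: F_1 = 10^(2.22/10) = 1.667, G_1 = 10^(11.7/10) = 14.79
  Stage 2: F_2 = 10^(8.86/10) = 7.691, G_2 = 10^(−7.02/10) = 0.1986
Friis cascade:
  F = 1.667 + (7.691 − 1)/14.79 = 2.120
NF = 10 log₁₀(2.120) = 3.26 dB

3.26 dB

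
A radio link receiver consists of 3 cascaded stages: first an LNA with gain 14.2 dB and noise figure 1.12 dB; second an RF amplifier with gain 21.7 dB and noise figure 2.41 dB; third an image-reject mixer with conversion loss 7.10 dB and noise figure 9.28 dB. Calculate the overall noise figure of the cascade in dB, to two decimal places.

1.22 dB

Convert to linear (a loss of L dB is a gain of −L dB): F_i = 10^(NF_i/10), G_i = 10^(G_i,dB/10)
  Stage 1: F_1 = 10^(1.12/10) = 1.294, G_1 = 10^(14.2/10) = 26.30
  Stage 2: F_2 = 10^(2.41/10) = 1.742, G_2 = 10^(21.7/10) = 147.9
  Stage 3: F_3 = 10^(9.28/10) = 8.472, G_3 = 10^(−7.10/10) = 0.1950
Friis cascade:
  F = 1.294 + (1.742 − 1)/26.30 + (8.472 − 1)/3890 = 1.324
NF = 10 log₁₀(1.324) = 1.22 dB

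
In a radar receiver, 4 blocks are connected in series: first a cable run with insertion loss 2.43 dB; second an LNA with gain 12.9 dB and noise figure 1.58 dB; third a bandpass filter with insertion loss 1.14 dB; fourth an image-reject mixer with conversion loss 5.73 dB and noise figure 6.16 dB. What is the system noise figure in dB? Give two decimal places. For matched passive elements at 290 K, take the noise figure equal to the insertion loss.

4.64 dB

Convert to linear (a loss of L dB is a gain of −L dB): F_i = 10^(NF_i/10), G_i = 10^(G_i,dB/10)
  Stage 1: F_1 = 10^(2.43/10) = 1.750, G_1 = 10^(−2.43/10) = 0.5715
  Stage 2: F_2 = 10^(1.58/10) = 1.439, G_2 = 10^(12.9/10) = 19.50
  Stage 3: F_3 = 10^(1.14/10) = 1.300, G_3 = 10^(−1.14/10) = 0.7691
  Stage 4: F_4 = 10^(6.16/10) = 4.130, G_4 = 10^(−5.73/10) = 0.2673
Friis cascade:
  F = 1.750 + (1.439 − 1)/0.5715 + (1.300 − 1)/11.14 + (4.130 − 1)/8.570 = 2.910
NF = 10 log₁₀(2.910) = 4.64 dB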